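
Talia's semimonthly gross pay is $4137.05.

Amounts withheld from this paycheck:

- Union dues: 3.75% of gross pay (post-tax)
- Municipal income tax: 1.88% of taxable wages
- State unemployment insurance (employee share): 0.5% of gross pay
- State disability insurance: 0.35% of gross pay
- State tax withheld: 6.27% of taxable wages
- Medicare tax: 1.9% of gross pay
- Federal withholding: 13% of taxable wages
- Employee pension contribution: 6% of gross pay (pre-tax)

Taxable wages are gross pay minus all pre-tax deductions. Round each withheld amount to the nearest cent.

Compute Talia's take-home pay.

$2797.43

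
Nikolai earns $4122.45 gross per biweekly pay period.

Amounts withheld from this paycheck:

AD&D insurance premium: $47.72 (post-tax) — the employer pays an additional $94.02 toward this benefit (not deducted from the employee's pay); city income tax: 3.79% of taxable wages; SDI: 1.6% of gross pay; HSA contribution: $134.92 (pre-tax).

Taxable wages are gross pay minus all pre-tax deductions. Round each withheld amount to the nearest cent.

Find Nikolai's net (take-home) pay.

$3722.72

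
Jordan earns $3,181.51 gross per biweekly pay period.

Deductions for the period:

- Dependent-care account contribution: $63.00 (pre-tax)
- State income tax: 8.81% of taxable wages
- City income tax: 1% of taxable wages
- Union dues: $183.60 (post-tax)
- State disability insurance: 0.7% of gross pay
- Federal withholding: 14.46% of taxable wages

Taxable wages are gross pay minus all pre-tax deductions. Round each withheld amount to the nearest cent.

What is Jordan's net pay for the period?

Dependent-care account contribution: $63.00
Taxable wages = $3,181.51 − $63.00 = $3,118.51
State income tax: $3,118.51 × 0.0881 = $274.74
City income tax: $3,118.51 × 0.01 = $31.19
Federal withholding: $3,118.51 × 0.1446 = $450.94
State disability insurance: $3,181.51 × 0.007 = $22.27
Union dues: $183.60
Total deductions = $63.00 + $274.74 + $31.19 + $450.94 + $22.27 + $183.60 = $1,025.74
Net pay = $3,181.51 − $1,025.74 = $2,155.77

$2,155.77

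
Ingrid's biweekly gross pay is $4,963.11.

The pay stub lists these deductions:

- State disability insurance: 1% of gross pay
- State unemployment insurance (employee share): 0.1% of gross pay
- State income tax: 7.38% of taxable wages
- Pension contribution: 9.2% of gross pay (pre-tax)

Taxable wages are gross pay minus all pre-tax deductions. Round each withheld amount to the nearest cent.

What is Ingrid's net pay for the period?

$4,119.33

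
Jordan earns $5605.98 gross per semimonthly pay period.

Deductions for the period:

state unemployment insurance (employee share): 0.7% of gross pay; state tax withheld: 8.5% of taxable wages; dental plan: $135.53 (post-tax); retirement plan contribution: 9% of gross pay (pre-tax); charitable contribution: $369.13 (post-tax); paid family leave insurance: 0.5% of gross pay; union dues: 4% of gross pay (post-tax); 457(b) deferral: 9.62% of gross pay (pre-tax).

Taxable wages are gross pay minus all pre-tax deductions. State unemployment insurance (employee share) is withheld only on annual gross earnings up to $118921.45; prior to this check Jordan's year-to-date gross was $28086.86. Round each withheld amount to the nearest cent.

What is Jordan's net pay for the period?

Retirement plan contribution: $5605.98 × 0.09 = $504.54
457(b) deferral: $5605.98 × 0.0962 = $539.30
Pre-tax total = $504.54 + $539.30 = $1043.84
Taxable wages = $5605.98 − $1043.84 = $4562.14
State tax withheld: $4562.14 × 0.085 = $387.78
Paid family leave insurance: $5605.98 × 0.005 = $28.03
State unemployment insurance (employee share): cap not yet reached, full $5605.98 is subject → $5605.98 × 0.007 = $39.24
Dental plan: $135.53
Union dues: $5605.98 × 0.04 = $224.24
Charitable contribution: $369.13
Total deductions = $504.54 + $539.30 + $387.78 + $28.03 + $39.24 + $135.53 + $224.24 + $369.13 = $2227.79
Net pay = $5605.98 − $2227.79 = $3378.19

$3378.19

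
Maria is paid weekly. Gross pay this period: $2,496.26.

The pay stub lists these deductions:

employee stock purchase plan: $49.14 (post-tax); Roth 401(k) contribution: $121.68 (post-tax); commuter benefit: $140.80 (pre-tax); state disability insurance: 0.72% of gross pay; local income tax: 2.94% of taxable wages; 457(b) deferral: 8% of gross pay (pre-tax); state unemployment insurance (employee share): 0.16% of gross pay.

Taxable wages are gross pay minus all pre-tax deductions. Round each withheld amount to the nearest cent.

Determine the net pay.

$1,899.60

Commuter benefit: $140.80
457(b) deferral: $2,496.26 × 0.08 = $199.70
Pre-tax total = $140.80 + $199.70 = $340.50
Taxable wages = $2,496.26 − $340.50 = $2,155.76
Local income tax: $2,155.76 × 0.0294 = $63.38
State disability insurance: $2,496.26 × 0.0072 = $17.97
State unemployment insurance (employee share): $2,496.26 × 0.0016 = $3.99
Roth 401(k) contribution: $121.68
Employee stock purchase plan: $49.14
Total deductions = $140.80 + $199.70 + $63.38 + $17.97 + $3.99 + $121.68 + $49.14 = $596.66
Net pay = $2,496.26 − $596.66 = $1,899.60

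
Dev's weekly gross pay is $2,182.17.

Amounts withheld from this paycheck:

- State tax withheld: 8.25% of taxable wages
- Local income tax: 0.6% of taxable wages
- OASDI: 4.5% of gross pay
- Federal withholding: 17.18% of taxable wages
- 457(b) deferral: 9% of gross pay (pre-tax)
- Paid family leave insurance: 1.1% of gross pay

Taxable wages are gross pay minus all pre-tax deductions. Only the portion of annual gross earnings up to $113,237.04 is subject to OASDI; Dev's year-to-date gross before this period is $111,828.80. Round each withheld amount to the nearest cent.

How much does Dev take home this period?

$1,381.50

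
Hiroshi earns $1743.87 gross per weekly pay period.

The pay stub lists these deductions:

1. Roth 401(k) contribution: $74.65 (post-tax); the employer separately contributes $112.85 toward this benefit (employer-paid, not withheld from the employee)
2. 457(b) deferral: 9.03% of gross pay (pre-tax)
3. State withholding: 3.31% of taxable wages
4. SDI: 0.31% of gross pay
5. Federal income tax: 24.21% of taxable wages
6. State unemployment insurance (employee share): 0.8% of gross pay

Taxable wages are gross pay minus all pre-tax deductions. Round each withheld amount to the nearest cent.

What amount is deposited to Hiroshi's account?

$1055.81

457(b) deferral: $1743.87 × 0.0903 = $157.47
Taxable wages = $1743.87 − $157.47 = $1586.40
Federal income tax: $1586.40 × 0.2421 = $384.07
State withholding: $1586.40 × 0.0331 = $52.51
State unemployment insurance (employee share): $1743.87 × 0.008 = $13.95
SDI: $1743.87 × 0.0031 = $5.41
Roth 401(k) contribution: $74.65
(Employer's $112.85 toward Roth 401(k) contribution is not withheld from the employee.)
Total deductions = $157.47 + $384.07 + $52.51 + $13.95 + $5.41 + $74.65 = $688.06
Net pay = $1743.87 − $688.06 = $1055.81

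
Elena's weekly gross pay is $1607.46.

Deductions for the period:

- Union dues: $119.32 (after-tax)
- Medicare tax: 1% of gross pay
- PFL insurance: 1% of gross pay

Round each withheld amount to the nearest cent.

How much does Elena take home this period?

$1456.00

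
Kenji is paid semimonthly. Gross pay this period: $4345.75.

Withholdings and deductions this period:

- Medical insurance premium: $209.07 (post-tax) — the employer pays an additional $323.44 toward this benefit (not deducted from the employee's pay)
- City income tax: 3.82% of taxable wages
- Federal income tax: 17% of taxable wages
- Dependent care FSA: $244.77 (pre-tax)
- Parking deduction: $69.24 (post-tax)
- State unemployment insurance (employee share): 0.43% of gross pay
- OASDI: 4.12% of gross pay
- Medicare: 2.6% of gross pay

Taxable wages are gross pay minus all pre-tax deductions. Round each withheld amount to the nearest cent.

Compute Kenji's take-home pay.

$2658.12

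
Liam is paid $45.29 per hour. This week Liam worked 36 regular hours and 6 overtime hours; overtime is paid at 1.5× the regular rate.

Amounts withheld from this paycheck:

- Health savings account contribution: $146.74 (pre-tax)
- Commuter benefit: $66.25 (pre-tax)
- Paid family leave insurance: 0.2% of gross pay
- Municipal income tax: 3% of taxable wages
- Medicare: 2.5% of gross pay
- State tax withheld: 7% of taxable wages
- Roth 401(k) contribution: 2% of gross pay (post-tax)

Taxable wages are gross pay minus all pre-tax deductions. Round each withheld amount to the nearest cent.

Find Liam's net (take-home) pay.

Regular pay: 36 × $45.29 = $1,630.44
Overtime pay: 6 × $45.29 × 1.5 = $407.61
Gross pay = $1,630.44 + $407.61 = $2,038.05
Commuter benefit: $66.25
Health savings account contribution: $146.74
Pre-tax total = $66.25 + $146.74 = $212.99
Taxable wages = $2,038.05 − $212.99 = $1,825.06
State tax withheld: $1,825.06 × 0.07 = $127.75
Municipal income tax: $1,825.06 × 0.03 = $54.75
Paid family leave insurance: $2,038.05 × 0.002 = $4.08
Medicare: $2,038.05 × 0.025 = $50.95
Roth 401(k) contribution: $2,038.05 × 0.02 = $40.76
Total deductions = $66.25 + $146.74 + $127.75 + $54.75 + $4.08 + $50.95 + $40.76 = $491.28
Net pay = $2,038.05 − $491.28 = $1,546.77

$1,546.77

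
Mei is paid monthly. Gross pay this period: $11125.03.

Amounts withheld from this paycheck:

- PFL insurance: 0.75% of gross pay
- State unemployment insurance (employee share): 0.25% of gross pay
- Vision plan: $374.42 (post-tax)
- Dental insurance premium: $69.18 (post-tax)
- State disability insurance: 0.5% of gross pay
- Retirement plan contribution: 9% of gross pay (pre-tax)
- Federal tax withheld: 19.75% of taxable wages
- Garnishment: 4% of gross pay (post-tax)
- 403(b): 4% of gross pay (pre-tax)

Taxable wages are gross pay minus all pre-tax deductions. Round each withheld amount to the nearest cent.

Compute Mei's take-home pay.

Retirement plan contribution: $11125.03 × 0.09 = $1001.25
403(b): $11125.03 × 0.04 = $445.00
Pre-tax total = $1001.25 + $445.00 = $1446.25
Taxable wages = $11125.03 − $1446.25 = $9678.78
Federal tax withheld: $9678.78 × 0.1975 = $1911.56
State unemployment insurance (employee share): $11125.03 × 0.0025 = $27.81
PFL insurance: $11125.03 × 0.0075 = $83.44
State disability insurance: $11125.03 × 0.005 = $55.63
Dental insurance premium: $69.18
Vision plan: $374.42
Garnishment: $11125.03 × 0.04 = $445.00
Total deductions = $1001.25 + $445.00 + $1911.56 + $27.81 + $83.44 + $55.63 + $69.18 + $374.42 + $445.00 = $4413.29
Net pay = $11125.03 − $4413.29 = $6711.74

$6711.74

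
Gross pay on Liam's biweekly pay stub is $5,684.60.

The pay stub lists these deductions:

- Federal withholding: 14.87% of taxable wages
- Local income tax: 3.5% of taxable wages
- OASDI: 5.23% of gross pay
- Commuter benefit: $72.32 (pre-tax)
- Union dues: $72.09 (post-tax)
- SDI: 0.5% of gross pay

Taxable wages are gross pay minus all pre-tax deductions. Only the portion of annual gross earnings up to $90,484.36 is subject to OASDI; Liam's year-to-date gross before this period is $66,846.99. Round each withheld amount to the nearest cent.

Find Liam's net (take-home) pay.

$4,183.49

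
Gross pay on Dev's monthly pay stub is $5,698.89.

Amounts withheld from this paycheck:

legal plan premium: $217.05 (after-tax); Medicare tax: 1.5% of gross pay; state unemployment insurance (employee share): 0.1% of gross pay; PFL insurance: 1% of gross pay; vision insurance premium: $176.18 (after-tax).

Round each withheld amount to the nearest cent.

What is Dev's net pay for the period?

State unemployment insurance (employee share): $5,698.89 × 0.001 = $5.70
PFL insurance: $5,698.89 × 0.01 = $56.99
Medicare tax: $5,698.89 × 0.015 = $85.48
Vision insurance premium: $176.18
Legal plan premium: $217.05
Total deductions = $5.70 + $56.99 + $85.48 + $176.18 + $217.05 = $541.40
Net pay = $5,698.89 − $541.40 = $5,157.49

$5,157.49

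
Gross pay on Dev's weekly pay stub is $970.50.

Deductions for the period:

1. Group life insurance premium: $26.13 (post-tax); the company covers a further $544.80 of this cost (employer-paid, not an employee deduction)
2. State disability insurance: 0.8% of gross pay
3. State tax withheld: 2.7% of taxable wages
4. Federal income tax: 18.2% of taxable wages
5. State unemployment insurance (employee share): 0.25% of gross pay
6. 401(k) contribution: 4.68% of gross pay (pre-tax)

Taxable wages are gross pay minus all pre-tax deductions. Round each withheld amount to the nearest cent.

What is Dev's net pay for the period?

401(k) contribution: $970.50 × 0.0468 = $45.42
Taxable wages = $970.50 − $45.42 = $925.08
State tax withheld: $925.08 × 0.027 = $24.98
Federal income tax: $925.08 × 0.182 = $168.36
State disability insurance: $970.50 × 0.008 = $7.76
State unemployment insurance (employee share): $970.50 × 0.0025 = $2.43
Group life insurance premium: $26.13
(Employer's $544.80 toward group life insurance premium is not withheld from the employee.)
Total deductions = $45.42 + $24.98 + $168.36 + $7.76 + $2.43 + $26.13 = $275.08
Net pay = $970.50 − $275.08 = $695.42

$695.42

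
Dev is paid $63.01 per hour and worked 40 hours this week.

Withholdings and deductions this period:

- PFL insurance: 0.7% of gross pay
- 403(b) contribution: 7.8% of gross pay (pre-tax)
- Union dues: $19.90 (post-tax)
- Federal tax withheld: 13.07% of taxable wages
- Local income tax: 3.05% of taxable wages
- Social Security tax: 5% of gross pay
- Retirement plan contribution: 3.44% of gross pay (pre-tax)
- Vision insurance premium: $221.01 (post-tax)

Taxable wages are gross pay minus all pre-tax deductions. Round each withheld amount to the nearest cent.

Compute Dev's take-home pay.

Gross pay: 40 × $63.01 = $2,520.40
Retirement plan contribution: $2,520.40 × 0.0344 = $86.70
403(b) contribution: $2,520.40 × 0.078 = $196.59
Pre-tax total = $86.70 + $196.59 = $283.29
Taxable wages = $2,520.40 − $283.29 = $2,237.11
Federal tax withheld: $2,237.11 × 0.1307 = $292.39
Local income tax: $2,237.11 × 0.0305 = $68.23
PFL insurance: $2,520.40 × 0.007 = $17.64
Social Security tax: $2,520.40 × 0.05 = $126.02
Vision insurance premium: $221.01
Union dues: $19.90
Total deductions = $86.70 + $196.59 + $292.39 + $68.23 + $17.64 + $126.02 + $221.01 + $19.90 = $1,028.48
Net pay = $2,520.40 − $1,028.48 = $1,491.92

$1,491.92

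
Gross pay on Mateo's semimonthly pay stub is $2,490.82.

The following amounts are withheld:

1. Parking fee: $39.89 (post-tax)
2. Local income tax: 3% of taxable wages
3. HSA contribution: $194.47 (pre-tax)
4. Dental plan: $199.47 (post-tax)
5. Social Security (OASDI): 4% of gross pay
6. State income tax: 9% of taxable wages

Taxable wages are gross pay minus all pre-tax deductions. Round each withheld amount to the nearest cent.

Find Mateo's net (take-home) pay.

HSA contribution: $194.47
Taxable wages = $2,490.82 − $194.47 = $2,296.35
Local income tax: $2,296.35 × 0.03 = $68.89
State income tax: $2,296.35 × 0.09 = $206.67
Social Security (OASDI): $2,490.82 × 0.04 = $99.63
Dental plan: $199.47
Parking fee: $39.89
Total deductions = $194.47 + $68.89 + $206.67 + $99.63 + $199.47 + $39.89 = $809.02
Net pay = $2,490.82 − $809.02 = $1,681.80

$1,681.80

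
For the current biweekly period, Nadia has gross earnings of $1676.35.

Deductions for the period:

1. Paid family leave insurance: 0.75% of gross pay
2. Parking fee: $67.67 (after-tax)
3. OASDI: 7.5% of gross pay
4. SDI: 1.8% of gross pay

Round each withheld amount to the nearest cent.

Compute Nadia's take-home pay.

$1440.21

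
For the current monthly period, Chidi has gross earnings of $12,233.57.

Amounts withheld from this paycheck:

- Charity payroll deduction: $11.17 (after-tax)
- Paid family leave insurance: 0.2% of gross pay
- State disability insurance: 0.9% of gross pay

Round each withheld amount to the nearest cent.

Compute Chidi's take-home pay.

Paid family leave insurance: $12,233.57 × 0.002 = $24.47
State disability insurance: $12,233.57 × 0.009 = $110.10
Charity payroll deduction: $11.17
Total deductions = $24.47 + $110.10 + $11.17 = $145.74
Net pay = $12,233.57 − $145.74 = $12,087.83

$12,087.83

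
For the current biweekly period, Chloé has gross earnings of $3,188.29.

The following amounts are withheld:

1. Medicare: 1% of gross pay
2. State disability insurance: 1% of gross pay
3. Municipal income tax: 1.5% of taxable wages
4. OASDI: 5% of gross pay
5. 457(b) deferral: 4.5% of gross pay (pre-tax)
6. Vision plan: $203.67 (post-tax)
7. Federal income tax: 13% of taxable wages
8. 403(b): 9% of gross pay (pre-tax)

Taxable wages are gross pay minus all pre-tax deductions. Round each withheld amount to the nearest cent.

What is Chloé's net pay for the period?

$1,931.14

403(b): $3,188.29 × 0.09 = $286.95
457(b) deferral: $3,188.29 × 0.045 = $143.47
Pre-tax total = $286.95 + $143.47 = $430.42
Taxable wages = $3,188.29 − $430.42 = $2,757.87
Municipal income tax: $2,757.87 × 0.015 = $41.37
Federal income tax: $2,757.87 × 0.13 = $358.52
OASDI: $3,188.29 × 0.05 = $159.41
State disability insurance: $3,188.29 × 0.01 = $31.88
Medicare: $3,188.29 × 0.01 = $31.88
Vision plan: $203.67
Total deductions = $286.95 + $143.47 + $41.37 + $358.52 + $159.41 + $31.88 + $31.88 + $203.67 = $1,257.15
Net pay = $3,188.29 − $1,257.15 = $1,931.14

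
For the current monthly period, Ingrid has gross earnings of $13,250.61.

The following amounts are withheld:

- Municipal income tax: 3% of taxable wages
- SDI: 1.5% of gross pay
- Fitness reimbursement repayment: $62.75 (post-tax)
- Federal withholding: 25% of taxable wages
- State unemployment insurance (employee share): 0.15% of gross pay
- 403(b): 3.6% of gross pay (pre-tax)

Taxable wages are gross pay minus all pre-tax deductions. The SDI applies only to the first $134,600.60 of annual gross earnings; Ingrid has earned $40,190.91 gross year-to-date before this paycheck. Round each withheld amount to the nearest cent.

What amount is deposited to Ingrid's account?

$8,915.59

403(b): $13,250.61 × 0.036 = $477.02
Taxable wages = $13,250.61 − $477.02 = $12,773.59
Municipal income tax: $12,773.59 × 0.03 = $383.21
Federal withholding: $12,773.59 × 0.25 = $3,193.40
SDI: cap not yet reached, full $13,250.61 is subject → $13,250.61 × 0.015 = $198.76
State unemployment insurance (employee share): $13,250.61 × 0.0015 = $19.88
Fitness reimbursement repayment: $62.75
Total deductions = $477.02 + $383.21 + $3,193.40 + $198.76 + $19.88 + $62.75 = $4,335.02
Net pay = $13,250.61 − $4,335.02 = $8,915.59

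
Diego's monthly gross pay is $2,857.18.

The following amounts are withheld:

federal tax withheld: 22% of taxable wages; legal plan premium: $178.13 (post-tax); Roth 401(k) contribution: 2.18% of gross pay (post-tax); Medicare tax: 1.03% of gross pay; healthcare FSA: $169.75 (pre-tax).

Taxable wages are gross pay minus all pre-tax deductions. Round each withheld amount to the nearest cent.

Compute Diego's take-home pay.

$1,826.35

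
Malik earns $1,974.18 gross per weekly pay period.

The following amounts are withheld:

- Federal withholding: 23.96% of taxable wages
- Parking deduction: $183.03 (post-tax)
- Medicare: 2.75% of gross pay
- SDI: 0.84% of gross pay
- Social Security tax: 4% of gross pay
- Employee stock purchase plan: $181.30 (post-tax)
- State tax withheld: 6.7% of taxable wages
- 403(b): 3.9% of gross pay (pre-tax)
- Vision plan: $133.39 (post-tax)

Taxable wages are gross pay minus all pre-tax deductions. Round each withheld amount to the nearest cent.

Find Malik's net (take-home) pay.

403(b): $1,974.18 × 0.039 = $76.99
Taxable wages = $1,974.18 − $76.99 = $1,897.19
State tax withheld: $1,897.19 × 0.067 = $127.11
Federal withholding: $1,897.19 × 0.2396 = $454.57
SDI: $1,974.18 × 0.0084 = $16.58
Social Security tax: $1,974.18 × 0.04 = $78.97
Medicare: $1,974.18 × 0.0275 = $54.29
Vision plan: $133.39
Employee stock purchase plan: $181.30
Parking deduction: $183.03
Total deductions = $76.99 + $127.11 + $454.57 + $16.58 + $78.97 + $54.29 + $133.39 + $181.30 + $183.03 = $1,306.23
Net pay = $1,974.18 − $1,306.23 = $667.95

$667.95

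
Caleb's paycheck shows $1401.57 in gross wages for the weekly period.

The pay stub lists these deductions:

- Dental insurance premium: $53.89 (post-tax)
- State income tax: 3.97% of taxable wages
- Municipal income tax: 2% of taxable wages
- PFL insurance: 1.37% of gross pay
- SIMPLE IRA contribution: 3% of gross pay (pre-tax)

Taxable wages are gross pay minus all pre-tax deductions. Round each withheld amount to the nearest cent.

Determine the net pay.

SIMPLE IRA contribution: $1401.57 × 0.03 = $42.05
Taxable wages = $1401.57 − $42.05 = $1359.52
Municipal income tax: $1359.52 × 0.02 = $27.19
State income tax: $1359.52 × 0.0397 = $53.97
PFL insurance: $1401.57 × 0.0137 = $19.20
Dental insurance premium: $53.89
Total deductions = $42.05 + $27.19 + $53.97 + $19.20 + $53.89 = $196.30
Net pay = $1401.57 − $196.30 = $1205.27

$1205.27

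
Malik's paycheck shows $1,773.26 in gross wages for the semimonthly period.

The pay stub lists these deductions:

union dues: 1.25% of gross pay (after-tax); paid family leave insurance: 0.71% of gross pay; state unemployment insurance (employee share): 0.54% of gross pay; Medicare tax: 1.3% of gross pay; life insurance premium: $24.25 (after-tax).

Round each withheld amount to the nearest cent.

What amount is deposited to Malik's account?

$1,681.62

State unemployment insurance (employee share): $1,773.26 × 0.0054 = $9.58
Paid family leave insurance: $1,773.26 × 0.0071 = $12.59
Medicare tax: $1,773.26 × 0.013 = $23.05
Union dues: $1,773.26 × 0.0125 = $22.17
Life insurance premium: $24.25
Total deductions = $9.58 + $12.59 + $23.05 + $22.17 + $24.25 = $91.64
Net pay = $1,773.26 − $91.64 = $1,681.62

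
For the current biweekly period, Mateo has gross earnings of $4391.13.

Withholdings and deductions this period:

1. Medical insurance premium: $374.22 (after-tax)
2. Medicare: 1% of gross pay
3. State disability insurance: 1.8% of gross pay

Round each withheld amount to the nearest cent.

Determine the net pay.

Medicare: $4391.13 × 0.01 = $43.91
State disability insurance: $4391.13 × 0.018 = $79.04
Medical insurance premium: $374.22
Total deductions = $43.91 + $79.04 + $374.22 = $497.17
Net pay = $4391.13 − $497.17 = $3893.96

$3893.96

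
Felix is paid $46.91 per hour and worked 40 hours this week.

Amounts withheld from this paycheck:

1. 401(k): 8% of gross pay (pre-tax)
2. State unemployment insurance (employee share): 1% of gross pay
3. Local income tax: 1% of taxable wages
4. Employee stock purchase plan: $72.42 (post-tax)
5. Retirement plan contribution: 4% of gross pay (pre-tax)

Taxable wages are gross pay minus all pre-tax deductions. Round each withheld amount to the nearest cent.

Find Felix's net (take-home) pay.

$1543.54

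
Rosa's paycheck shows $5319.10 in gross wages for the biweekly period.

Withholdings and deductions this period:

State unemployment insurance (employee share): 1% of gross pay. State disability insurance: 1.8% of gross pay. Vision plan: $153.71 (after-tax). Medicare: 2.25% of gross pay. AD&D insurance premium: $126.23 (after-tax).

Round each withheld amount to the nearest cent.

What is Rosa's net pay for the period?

State disability insurance: $5319.10 × 0.018 = $95.74
State unemployment insurance (employee share): $5319.10 × 0.01 = $53.19
Medicare: $5319.10 × 0.0225 = $119.68
AD&D insurance premium: $126.23
Vision plan: $153.71
Total deductions = $95.74 + $53.19 + $119.68 + $126.23 + $153.71 = $548.55
Net pay = $5319.10 − $548.55 = $4770.55

$4770.55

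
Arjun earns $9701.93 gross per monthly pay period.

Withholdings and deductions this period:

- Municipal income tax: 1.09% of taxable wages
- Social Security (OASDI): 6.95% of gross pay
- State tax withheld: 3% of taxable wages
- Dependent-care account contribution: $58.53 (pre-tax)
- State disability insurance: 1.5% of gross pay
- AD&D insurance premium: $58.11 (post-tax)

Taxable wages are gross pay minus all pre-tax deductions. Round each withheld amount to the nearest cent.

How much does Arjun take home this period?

Dependent-care account contribution: $58.53
Taxable wages = $9701.93 − $58.53 = $9643.40
Municipal income tax: $9643.40 × 0.0109 = $105.11
State tax withheld: $9643.40 × 0.03 = $289.30
Social Security (OASDI): $9701.93 × 0.0695 = $674.28
State disability insurance: $9701.93 × 0.015 = $145.53
AD&D insurance premium: $58.11
Total deductions = $58.53 + $105.11 + $289.30 + $674.28 + $145.53 + $58.11 = $1330.86
Net pay = $9701.93 − $1330.86 = $8371.07

$8371.07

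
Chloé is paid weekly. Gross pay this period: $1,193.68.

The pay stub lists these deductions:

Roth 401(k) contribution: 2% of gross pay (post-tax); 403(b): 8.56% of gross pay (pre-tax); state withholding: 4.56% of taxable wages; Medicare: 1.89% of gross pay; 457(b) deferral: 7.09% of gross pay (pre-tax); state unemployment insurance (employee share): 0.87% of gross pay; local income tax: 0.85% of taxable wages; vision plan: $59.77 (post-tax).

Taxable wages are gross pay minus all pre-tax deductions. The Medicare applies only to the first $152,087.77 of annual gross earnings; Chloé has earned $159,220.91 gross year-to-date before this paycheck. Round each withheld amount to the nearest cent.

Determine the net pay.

457(b) deferral: $1,193.68 × 0.0709 = $84.63
403(b): $1,193.68 × 0.0856 = $102.18
Pre-tax total = $84.63 + $102.18 = $186.81
Taxable wages = $1,193.68 − $186.81 = $1,006.87
State withholding: $1,006.87 × 0.0456 = $45.91
Local income tax: $1,006.87 × 0.0085 = $8.56
State unemployment insurance (employee share): $1,193.68 × 0.0087 = $10.39
Medicare: annual cap $152,087.77 already reached (YTD $159,220.91), so $0.00
Vision plan: $59.77
Roth 401(k) contribution: $1,193.68 × 0.02 = $23.87
Total deductions = $84.63 + $102.18 + $45.91 + $8.56 + $10.39 + $0.00 + $59.77 + $23.87 = $335.31
Net pay = $1,193.68 − $335.31 = $858.37

$858.37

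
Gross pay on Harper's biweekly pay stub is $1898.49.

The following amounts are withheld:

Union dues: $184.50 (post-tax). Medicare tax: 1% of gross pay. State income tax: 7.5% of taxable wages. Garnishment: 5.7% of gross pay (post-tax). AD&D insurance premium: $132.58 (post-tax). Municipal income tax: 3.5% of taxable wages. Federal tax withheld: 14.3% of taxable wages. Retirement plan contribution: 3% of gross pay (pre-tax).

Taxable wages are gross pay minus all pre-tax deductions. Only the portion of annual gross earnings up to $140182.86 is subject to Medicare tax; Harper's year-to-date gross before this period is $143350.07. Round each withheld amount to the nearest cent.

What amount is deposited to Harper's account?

$950.34

Retirement plan contribution: $1898.49 × 0.03 = $56.95
Taxable wages = $1898.49 − $56.95 = $1841.54
Municipal income tax: $1841.54 × 0.035 = $64.45
State income tax: $1841.54 × 0.075 = $138.12
Federal tax withheld: $1841.54 × 0.143 = $263.34
Medicare tax: annual cap $140182.86 already reached (YTD $143350.07), so $0.00
AD&D insurance premium: $132.58
Garnishment: $1898.49 × 0.057 = $108.21
Union dues: $184.50
Total deductions = $56.95 + $64.45 + $138.12 + $263.34 + $0.00 + $132.58 + $108.21 + $184.50 = $948.15
Net pay = $1898.49 − $948.15 = $950.34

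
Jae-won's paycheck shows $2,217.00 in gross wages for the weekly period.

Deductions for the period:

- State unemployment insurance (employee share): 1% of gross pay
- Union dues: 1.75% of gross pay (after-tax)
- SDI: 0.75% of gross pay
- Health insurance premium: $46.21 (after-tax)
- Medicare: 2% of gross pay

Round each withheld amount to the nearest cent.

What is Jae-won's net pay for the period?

$2,048.85

SDI: $2,217.00 × 0.0075 = $16.63
State unemployment insurance (employee share): $2,217.00 × 0.01 = $22.17
Medicare: $2,217.00 × 0.02 = $44.34
Health insurance premium: $46.21
Union dues: $2,217.00 × 0.0175 = $38.80
Total deductions = $16.63 + $22.17 + $44.34 + $46.21 + $38.80 = $168.15
Net pay = $2,217.00 − $168.15 = $2,048.85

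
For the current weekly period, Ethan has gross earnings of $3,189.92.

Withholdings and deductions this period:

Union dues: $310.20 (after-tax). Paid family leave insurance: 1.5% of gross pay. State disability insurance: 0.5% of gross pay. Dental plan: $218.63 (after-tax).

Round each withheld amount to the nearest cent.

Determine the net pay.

Paid family leave insurance: $3,189.92 × 0.015 = $47.85
State disability insurance: $3,189.92 × 0.005 = $15.95
Dental plan: $218.63
Union dues: $310.20
Total deductions = $47.85 + $15.95 + $218.63 + $310.20 = $592.63
Net pay = $3,189.92 − $592.63 = $2,597.29

$2,597.29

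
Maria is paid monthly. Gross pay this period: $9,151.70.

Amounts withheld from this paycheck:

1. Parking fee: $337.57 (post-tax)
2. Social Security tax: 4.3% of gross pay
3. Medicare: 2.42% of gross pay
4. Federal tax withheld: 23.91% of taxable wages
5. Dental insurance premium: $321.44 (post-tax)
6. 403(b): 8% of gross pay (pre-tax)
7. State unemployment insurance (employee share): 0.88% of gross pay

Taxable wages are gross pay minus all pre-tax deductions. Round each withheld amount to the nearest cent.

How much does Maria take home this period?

403(b): $9,151.70 × 0.08 = $732.14
Taxable wages = $9,151.70 − $732.14 = $8,419.56
Federal tax withheld: $8,419.56 × 0.2391 = $2,013.12
State unemployment insurance (employee share): $9,151.70 × 0.0088 = $80.53
Social Security tax: $9,151.70 × 0.043 = $393.52
Medicare: $9,151.70 × 0.0242 = $221.47
Dental insurance premium: $321.44
Parking fee: $337.57
Total deductions = $732.14 + $2,013.12 + $80.53 + $393.52 + $221.47 + $321.44 + $337.57 = $4,099.79
Net pay = $9,151.70 − $4,099.79 = $5,051.91

$5,051.91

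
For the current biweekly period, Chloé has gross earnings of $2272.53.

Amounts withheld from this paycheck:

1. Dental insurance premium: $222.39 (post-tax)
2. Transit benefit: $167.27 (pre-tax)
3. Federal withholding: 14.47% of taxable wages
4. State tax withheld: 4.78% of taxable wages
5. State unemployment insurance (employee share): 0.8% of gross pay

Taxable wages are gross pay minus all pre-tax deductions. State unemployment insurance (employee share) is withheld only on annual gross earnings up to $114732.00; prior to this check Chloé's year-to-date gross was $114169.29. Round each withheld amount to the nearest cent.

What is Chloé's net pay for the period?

Transit benefit: $167.27
Taxable wages = $2272.53 − $167.27 = $2105.26
Federal withholding: $2105.26 × 0.1447 = $304.63
State tax withheld: $2105.26 × 0.0478 = $100.63
State unemployment insurance (employee share): only $114732.00 − $114169.29 = $562.71 of this check is subject → $562.71 × 0.008 = $4.50
Dental insurance premium: $222.39
Total deductions = $167.27 + $304.63 + $100.63 + $4.50 + $222.39 = $799.42
Net pay = $2272.53 − $799.42 = $1473.11

$1473.11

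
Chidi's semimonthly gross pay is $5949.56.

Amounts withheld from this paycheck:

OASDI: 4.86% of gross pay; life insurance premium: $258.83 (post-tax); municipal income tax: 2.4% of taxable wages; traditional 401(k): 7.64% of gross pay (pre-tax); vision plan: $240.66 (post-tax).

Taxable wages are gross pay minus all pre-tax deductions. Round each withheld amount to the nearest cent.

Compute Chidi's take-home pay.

$4574.49

Traditional 401(k): $5949.56 × 0.0764 = $454.55
Taxable wages = $5949.56 − $454.55 = $5495.01
Municipal income tax: $5495.01 × 0.024 = $131.88
OASDI: $5949.56 × 0.0486 = $289.15
Life insurance premium: $258.83
Vision plan: $240.66
Total deductions = $454.55 + $131.88 + $289.15 + $258.83 + $240.66 = $1375.07
Net pay = $5949.56 − $1375.07 = $4574.49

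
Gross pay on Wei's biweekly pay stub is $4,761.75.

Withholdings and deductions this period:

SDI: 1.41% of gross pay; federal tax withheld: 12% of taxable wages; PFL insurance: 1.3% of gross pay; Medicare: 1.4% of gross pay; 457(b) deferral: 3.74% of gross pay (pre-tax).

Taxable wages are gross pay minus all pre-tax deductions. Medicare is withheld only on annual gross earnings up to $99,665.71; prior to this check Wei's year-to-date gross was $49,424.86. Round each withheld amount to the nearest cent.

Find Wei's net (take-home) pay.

457(b) deferral: $4,761.75 × 0.0374 = $178.09
Taxable wages = $4,761.75 − $178.09 = $4,583.66
Federal tax withheld: $4,583.66 × 0.12 = $550.04
SDI: $4,761.75 × 0.0141 = $67.14
PFL insurance: $4,761.75 × 0.013 = $61.90
Medicare: cap not yet reached, full $4,761.75 is subject → $4,761.75 × 0.014 = $66.66
Total deductions = $178.09 + $550.04 + $67.14 + $61.90 + $66.66 = $923.83
Net pay = $4,761.75 − $923.83 = $3,837.92

$3,837.92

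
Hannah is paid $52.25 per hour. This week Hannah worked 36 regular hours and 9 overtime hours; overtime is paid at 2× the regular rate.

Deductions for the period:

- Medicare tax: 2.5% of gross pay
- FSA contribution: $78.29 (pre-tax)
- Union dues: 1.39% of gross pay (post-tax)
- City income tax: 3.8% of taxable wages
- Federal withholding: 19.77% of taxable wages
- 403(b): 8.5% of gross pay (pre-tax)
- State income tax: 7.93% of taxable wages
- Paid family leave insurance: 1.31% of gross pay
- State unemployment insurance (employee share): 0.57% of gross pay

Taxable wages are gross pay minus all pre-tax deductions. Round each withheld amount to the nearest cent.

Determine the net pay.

Regular pay: 36 × $52.25 = $1,881.00
Overtime pay: 9 × $52.25 × 2 = $940.50
Gross pay = $1,881.00 + $940.50 = $2,821.50
FSA contribution: $78.29
403(b): $2,821.50 × 0.085 = $239.83
Pre-tax total = $78.29 + $239.83 = $318.12
Taxable wages = $2,821.50 − $318.12 = $2,503.38
State income tax: $2,503.38 × 0.0793 = $198.52
City income tax: $2,503.38 × 0.038 = $95.13
Federal withholding: $2,503.38 × 0.1977 = $494.92
State unemployment insurance (employee share): $2,821.50 × 0.0057 = $16.08
Paid family leave insurance: $2,821.50 × 0.0131 = $36.96
Medicare tax: $2,821.50 × 0.025 = $70.54
Union dues: $2,821.50 × 0.0139 = $39.22
Total deductions = $78.29 + $239.83 + $198.52 + $95.13 + $494.92 + $16.08 + $36.96 + $70.54 + $39.22 = $1,269.49
Net pay = $2,821.50 − $1,269.49 = $1,552.01

$1,552.01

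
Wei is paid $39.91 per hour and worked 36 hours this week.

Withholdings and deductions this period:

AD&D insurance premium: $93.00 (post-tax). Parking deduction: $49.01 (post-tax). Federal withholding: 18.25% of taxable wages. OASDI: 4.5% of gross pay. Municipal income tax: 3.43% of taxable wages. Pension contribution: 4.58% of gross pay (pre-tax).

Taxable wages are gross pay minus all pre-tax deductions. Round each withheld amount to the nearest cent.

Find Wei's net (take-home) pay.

$867.08

Gross pay: 36 × $39.91 = $1,436.76
Pension contribution: $1,436.76 × 0.0458 = $65.80
Taxable wages = $1,436.76 − $65.80 = $1,370.96
Municipal income tax: $1,370.96 × 0.0343 = $47.02
Federal withholding: $1,370.96 × 0.1825 = $250.20
OASDI: $1,436.76 × 0.045 = $64.65
Parking deduction: $49.01
AD&D insurance premium: $93.00
Total deductions = $65.80 + $47.02 + $250.20 + $64.65 + $49.01 + $93.00 = $569.68
Net pay = $1,436.76 − $569.68 = $867.08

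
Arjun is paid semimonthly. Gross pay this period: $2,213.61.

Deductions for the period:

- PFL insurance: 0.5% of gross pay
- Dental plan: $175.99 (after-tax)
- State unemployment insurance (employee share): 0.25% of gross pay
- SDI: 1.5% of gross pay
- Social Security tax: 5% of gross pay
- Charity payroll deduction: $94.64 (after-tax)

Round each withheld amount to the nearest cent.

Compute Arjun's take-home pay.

State unemployment insurance (employee share): $2,213.61 × 0.0025 = $5.53
PFL insurance: $2,213.61 × 0.005 = $11.07
Social Security tax: $2,213.61 × 0.05 = $110.68
SDI: $2,213.61 × 0.015 = $33.20
Charity payroll deduction: $94.64
Dental plan: $175.99
Total deductions = $5.53 + $11.07 + $110.68 + $33.20 + $94.64 + $175.99 = $431.11
Net pay = $2,213.61 − $431.11 = $1,782.50

$1,782.50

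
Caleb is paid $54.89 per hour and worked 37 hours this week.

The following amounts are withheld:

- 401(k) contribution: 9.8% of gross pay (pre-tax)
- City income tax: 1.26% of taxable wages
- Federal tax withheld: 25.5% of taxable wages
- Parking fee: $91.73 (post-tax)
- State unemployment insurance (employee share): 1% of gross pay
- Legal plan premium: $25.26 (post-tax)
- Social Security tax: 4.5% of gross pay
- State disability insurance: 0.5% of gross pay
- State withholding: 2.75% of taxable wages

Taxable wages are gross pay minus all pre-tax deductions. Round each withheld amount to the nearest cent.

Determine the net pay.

$1,052.47

Gross pay: 37 × $54.89 = $2,030.93
401(k) contribution: $2,030.93 × 0.098 = $199.03
Taxable wages = $2,030.93 − $199.03 = $1,831.90
Federal tax withheld: $1,831.90 × 0.255 = $467.13
City income tax: $1,831.90 × 0.0126 = $23.08
State withholding: $1,831.90 × 0.0275 = $50.38
State unemployment insurance (employee share): $2,030.93 × 0.01 = $20.31
State disability insurance: $2,030.93 × 0.005 = $10.15
Social Security tax: $2,030.93 × 0.045 = $91.39
Legal plan premium: $25.26
Parking fee: $91.73
Total deductions = $199.03 + $467.13 + $23.08 + $50.38 + $20.31 + $10.15 + $91.39 + $25.26 + $91.73 = $978.46
Net pay = $2,030.93 − $978.46 = $1,052.47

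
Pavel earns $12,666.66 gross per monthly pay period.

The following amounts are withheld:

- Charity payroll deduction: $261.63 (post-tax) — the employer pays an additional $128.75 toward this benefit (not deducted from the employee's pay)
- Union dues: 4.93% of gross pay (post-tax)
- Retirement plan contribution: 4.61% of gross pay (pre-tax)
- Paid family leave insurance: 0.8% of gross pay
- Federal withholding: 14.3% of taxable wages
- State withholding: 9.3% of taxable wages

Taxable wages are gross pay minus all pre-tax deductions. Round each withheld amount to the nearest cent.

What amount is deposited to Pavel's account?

Retirement plan contribution: $12,666.66 × 0.0461 = $583.93
Taxable wages = $12,666.66 − $583.93 = $12,082.73
Federal withholding: $12,082.73 × 0.143 = $1,727.83
State withholding: $12,082.73 × 0.093 = $1,123.69
Paid family leave insurance: $12,666.66 × 0.008 = $101.33
Union dues: $12,666.66 × 0.0493 = $624.47
Charity payroll deduction: $261.63
(Employer's $128.75 toward charity payroll deduction is not withheld from the employee.)
Total deductions = $583.93 + $1,727.83 + $1,123.69 + $101.33 + $624.47 + $261.63 = $4,422.88
Net pay = $12,666.66 − $4,422.88 = $8,243.78

$8,243.78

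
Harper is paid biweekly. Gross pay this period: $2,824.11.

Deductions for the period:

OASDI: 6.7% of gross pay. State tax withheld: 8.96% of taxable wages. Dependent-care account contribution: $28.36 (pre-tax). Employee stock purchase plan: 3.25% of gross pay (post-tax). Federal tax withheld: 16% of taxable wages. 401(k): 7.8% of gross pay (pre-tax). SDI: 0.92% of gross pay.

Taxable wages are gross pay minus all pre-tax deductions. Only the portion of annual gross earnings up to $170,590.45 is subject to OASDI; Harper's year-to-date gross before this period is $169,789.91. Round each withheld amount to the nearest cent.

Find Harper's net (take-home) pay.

$1,761.23

Dependent-care account contribution: $28.36
401(k): $2,824.11 × 0.078 = $220.28
Pre-tax total = $28.36 + $220.28 = $248.64
Taxable wages = $2,824.11 − $248.64 = $2,575.47
State tax withheld: $2,575.47 × 0.0896 = $230.76
Federal tax withheld: $2,575.47 × 0.16 = $412.08
SDI: $2,824.11 × 0.0092 = $25.98
OASDI: only $170,590.45 − $169,789.91 = $800.54 of this check is subject → $800.54 × 0.067 = $53.64
Employee stock purchase plan: $2,824.11 × 0.0325 = $91.78
Total deductions = $28.36 + $220.28 + $230.76 + $412.08 + $25.98 + $53.64 + $91.78 = $1,062.88
Net pay = $2,824.11 − $1,062.88 = $1,761.23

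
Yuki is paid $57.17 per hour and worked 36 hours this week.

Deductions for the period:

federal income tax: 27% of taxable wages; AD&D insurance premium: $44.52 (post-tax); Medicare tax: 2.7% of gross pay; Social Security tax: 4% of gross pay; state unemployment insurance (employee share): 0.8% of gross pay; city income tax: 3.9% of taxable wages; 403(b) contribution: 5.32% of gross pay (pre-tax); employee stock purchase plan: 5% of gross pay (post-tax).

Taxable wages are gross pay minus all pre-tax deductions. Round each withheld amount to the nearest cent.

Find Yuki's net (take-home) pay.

Gross pay: 36 × $57.17 = $2058.12
403(b) contribution: $2058.12 × 0.0532 = $109.49
Taxable wages = $2058.12 − $109.49 = $1948.63
Federal income tax: $1948.63 × 0.27 = $526.13
City income tax: $1948.63 × 0.039 = $76.00
Medicare tax: $2058.12 × 0.027 = $55.57
Social Security tax: $2058.12 × 0.04 = $82.32
State unemployment insurance (employee share): $2058.12 × 0.008 = $16.46
AD&D insurance premium: $44.52
Employee stock purchase plan: $2058.12 × 0.05 = $102.91
Total deductions = $109.49 + $526.13 + $76.00 + $55.57 + $82.32 + $16.46 + $44.52 + $102.91 = $1013.40
Net pay = $2058.12 − $1013.40 = $1044.72

$1044.72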